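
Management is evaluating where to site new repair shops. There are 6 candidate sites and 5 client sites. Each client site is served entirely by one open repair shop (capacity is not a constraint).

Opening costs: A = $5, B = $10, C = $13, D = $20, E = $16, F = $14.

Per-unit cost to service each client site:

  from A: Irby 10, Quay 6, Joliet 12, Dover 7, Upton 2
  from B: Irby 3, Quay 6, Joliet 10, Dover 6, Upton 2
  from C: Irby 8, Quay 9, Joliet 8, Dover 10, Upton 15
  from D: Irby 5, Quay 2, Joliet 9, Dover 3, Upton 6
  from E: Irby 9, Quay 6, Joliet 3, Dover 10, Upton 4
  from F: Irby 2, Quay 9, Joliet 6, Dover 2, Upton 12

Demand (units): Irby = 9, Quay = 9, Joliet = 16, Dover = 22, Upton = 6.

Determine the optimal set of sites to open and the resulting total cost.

Open A, D, E and F; minimum total cost 195.

For any fixed open set, each client site goes to its cheapest open site; total = fixed + service.
{A, D, E, F}: Irby→F 2·9=18, Quay→D 2·9=18, Joliet→E 3·16=48, Dover→F 2·22=44, Upton→A 2·6=12. Service 140; fixed 55; total 195.
{B, D, E, F}: service 140 + fixed 60 = 200
{D, E, F}: service 152 + fixed 50 = 202
{A, B, C, D, E, F}: service 140 + fixed 78 = 218
No other subset beats 195.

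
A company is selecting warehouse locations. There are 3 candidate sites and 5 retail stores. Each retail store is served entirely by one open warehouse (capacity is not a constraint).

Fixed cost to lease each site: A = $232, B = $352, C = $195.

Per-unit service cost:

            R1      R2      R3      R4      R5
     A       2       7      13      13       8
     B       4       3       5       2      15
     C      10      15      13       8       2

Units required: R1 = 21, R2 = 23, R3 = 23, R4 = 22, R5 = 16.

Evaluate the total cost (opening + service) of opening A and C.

Total cost: 1137

Each retail store is assigned to its cheapest site among the open ones.
{A, C}: R1→A 2·21=42, R2→A 7·23=161, R3→A 13·23=299, R4→C 8·22=176, R5→C 2·16=32. Service 710; fixed 427; total 1137.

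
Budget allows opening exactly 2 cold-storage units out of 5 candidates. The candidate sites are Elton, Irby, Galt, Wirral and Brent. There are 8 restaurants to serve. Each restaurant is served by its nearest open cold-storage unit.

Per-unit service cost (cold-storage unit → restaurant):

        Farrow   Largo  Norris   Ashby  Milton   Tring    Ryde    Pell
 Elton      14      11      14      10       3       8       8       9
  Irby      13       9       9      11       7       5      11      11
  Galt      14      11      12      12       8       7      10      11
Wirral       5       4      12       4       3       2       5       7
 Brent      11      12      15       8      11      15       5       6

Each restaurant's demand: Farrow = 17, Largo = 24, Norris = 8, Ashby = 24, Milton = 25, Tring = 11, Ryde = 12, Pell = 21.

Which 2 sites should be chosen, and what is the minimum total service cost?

Choose Irby and Wirral; total service cost 653.

With exactly 2 open, each restaurant uses its cheapest among the chosen.
{Irby, Wirral}: Farrow→Wirral 5·17=85, Largo→Wirral 4·24=96, Norris→Irby 9·8=72, Ashby→Wirral 4·24=96, Milton→Wirral 3·25=75, Tring→Wirral 2·11=22, Ryde→Wirral 5·12=60, Pell→Wirral 7·21=147. Service cost 653.
{Wirral, Brent}: service cost 656
{Elton, Wirral}: service cost 677
Among all 10 size-2 choices, {Irby, Wirral} is lowest.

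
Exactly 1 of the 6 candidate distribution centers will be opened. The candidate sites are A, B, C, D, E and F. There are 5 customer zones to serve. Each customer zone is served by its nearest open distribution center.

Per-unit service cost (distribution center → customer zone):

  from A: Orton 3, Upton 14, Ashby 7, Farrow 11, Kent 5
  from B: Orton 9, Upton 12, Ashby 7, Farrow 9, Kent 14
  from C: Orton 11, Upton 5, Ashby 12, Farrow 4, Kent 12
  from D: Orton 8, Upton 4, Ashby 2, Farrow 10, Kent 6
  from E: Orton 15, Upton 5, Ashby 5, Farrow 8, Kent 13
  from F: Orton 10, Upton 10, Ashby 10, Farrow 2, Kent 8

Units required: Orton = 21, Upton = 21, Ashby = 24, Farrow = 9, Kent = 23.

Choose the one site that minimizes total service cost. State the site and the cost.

Choose D only; total service cost 528.

With exactly 1 open, each customer zone uses its cheapest among the chosen.
{D}: Orton→D 8·21=168, Upton→D 4·21=84, Ashby→D 2·24=48, Farrow→D 10·9=90, Kent→D 6·23=138. Service cost 528.
{A}: service cost 739
{F}: service cost 862
Among all 6 size-1 choices, {D} is lowest.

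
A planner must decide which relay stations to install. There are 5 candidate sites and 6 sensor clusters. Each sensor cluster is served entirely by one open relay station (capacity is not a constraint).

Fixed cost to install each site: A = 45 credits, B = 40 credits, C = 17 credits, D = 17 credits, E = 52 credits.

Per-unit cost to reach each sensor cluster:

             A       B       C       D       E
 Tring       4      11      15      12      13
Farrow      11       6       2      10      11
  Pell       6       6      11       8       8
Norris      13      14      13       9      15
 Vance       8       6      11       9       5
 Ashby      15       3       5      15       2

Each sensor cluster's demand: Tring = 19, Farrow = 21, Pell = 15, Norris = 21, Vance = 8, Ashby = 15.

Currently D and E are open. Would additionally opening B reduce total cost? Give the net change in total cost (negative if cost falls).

Yes — net change −93 (cost falls by 93).

Current service cost with {D, E}: 817.
Adding B: each sensor cluster re-picks its cheapest; new service cost 684, saving 133.
Extra fixed cost: 40. Net change = 40 − 133 = -93.
(Totals: 886 → 793.)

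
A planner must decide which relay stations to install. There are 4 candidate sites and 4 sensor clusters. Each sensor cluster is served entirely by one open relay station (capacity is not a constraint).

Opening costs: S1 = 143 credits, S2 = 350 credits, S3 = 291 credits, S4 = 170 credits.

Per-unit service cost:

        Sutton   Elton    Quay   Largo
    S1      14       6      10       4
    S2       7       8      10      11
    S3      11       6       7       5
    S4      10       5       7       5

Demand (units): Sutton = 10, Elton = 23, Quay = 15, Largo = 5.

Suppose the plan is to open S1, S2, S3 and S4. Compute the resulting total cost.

Each sensor cluster is assigned to its cheapest site among the open ones.
{S1, S2, S3, S4}: Sutton→S2 7·10=70, Elton→S4 5·23=115, Quay→S3 7·15=105, Largo→S1 4·5=20. Service 310; fixed 954; total 1264.

Total cost: 1264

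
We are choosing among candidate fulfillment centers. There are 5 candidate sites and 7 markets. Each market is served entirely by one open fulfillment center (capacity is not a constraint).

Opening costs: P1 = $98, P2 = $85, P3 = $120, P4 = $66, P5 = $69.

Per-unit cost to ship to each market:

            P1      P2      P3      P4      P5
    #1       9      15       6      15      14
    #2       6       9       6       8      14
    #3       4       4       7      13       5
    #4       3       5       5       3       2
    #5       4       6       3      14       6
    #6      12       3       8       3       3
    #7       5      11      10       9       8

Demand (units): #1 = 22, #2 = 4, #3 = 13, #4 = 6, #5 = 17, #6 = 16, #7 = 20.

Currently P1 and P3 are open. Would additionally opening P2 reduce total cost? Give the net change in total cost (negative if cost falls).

Current service cost with {P1, P3}: 505.
Adding P2: each market re-picks its cheapest; new service cost 425, saving 80.
Extra fixed cost: 85. Net change = 85 − 80 = 5.
(Totals: 723 → 728.)

No — net change +5 (cost rises by 5).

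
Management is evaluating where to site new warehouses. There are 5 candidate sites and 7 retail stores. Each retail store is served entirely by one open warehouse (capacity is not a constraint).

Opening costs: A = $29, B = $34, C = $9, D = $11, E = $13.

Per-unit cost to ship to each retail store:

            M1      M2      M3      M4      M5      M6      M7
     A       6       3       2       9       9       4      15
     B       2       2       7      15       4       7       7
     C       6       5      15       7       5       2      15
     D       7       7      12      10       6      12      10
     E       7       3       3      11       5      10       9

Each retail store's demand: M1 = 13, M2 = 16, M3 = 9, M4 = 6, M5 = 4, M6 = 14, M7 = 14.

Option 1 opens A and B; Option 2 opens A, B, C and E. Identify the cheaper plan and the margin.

Option 2 is cheaper by 18.

Option 1: {A, B}: M1→B 2·13=26, M2→B 2·16=32, M3→A 2·9=18, M4→A 9·6=54, M5→B 4·4=16, M6→A 4·14=56, M7→B 7·14=98. Service 300; fixed 63; total 363.
Option 2: {A, B, C, E}: M1→B 2·13=26, M2→B 2·16=32, M3→A 2·9=18, M4→C 7·6=42, M5→B 4·4=16, M6→C 2·14=28, M7→B 7·14=98. Service 260; fixed 85; total 345.
Difference: |363 − 345| = 18.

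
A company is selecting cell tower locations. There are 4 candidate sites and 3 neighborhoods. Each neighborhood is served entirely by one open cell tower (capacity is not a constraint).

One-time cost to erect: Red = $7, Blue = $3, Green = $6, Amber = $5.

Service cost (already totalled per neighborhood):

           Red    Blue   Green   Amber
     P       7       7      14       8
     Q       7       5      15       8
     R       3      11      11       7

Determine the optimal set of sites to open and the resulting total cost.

Open Red only; minimum total cost 24.

For any fixed open set, each neighborhood goes to its cheapest open site; total = fixed + service.
{Red}: P→Red 7, Q→Red 7, R→Red 3. Service 17; fixed 7; total 24.
{Red, Blue}: service 15 + fixed 10 = 25
{Blue}: service 23 + fixed 3 = 26
{Red, Blue, Green, Amber}: P→Red 7, Q→Blue 5, R→Red 3. Service 15; fixed 21; total 36.
No other subset beats 24.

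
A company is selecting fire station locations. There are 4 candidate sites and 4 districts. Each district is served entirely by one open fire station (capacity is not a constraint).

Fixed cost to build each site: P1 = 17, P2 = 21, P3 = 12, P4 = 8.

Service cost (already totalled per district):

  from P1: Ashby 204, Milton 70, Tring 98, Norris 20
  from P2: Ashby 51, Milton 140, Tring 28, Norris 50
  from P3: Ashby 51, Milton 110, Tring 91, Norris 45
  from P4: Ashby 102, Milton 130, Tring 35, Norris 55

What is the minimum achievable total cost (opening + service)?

Minimum total cost: 207

For any fixed open set, each district goes to its cheapest open site; total = fixed + service.
{P1, P2}: Ashby→P2 51, Milton→P1 70, Tring→P2 28, Norris→P1 20. Service 169; fixed 38; total 207.
{P1, P3, P4}: Ashby→P3 51, Milton→P1 70, Tring→P4 35, Norris→P1 20. Service 176; fixed 37; total 213.
{P1, P2, P4}: service 169 + fixed 46 = 215
{P1, P2, P3, P4}: service 169 + fixed 58 = 227
No other subset beats 207.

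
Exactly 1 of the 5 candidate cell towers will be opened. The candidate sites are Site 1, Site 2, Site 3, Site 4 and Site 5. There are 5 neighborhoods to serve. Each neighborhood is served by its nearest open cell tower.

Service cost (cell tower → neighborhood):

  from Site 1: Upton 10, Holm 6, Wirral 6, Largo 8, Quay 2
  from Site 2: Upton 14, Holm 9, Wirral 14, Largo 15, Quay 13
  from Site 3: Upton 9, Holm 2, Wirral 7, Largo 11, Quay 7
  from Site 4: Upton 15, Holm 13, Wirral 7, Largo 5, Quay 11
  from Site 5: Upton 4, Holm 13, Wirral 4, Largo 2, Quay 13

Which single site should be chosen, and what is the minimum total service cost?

With exactly 1 open, each neighborhood uses its cheapest among the chosen.
{Site 1}: Upton→Site 1 10, Holm→Site 1 6, Wirral→Site 1 6, Largo→Site 1 8, Quay→Site 1 2. Service cost 32.
{Site 3}: service cost 36
{Site 5}: service cost 36
Among all 5 size-1 choices, {Site 1} is lowest.

Choose Site 1 only; total service cost 32.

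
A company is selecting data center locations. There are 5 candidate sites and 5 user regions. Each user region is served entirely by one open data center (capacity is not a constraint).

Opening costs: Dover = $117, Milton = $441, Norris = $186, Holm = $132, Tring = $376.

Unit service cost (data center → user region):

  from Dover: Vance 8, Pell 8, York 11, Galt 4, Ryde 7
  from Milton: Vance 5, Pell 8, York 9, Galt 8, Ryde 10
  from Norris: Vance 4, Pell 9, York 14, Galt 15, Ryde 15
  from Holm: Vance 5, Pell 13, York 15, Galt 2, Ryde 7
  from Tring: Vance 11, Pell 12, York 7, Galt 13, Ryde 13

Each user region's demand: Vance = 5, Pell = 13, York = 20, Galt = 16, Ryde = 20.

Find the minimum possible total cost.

Minimum total cost: 685

For any fixed open set, each user region goes to its cheapest open site; total = fixed + service.
{Dover}: Vance→Dover 8·5=40, Pell→Dover 8·13=104, York→Dover 11·20=220, Galt→Dover 4·16=64, Ryde→Dover 7·20=140. Service 568; fixed 117; total 685.
{Dover, Holm}: service 521 + fixed 249 = 770
{Holm}: service 666 + fixed 132 = 798
{Dover, Milton, Norris, Holm, Tring}: service 436 + fixed 1252 = 1688
No other subset beats 685.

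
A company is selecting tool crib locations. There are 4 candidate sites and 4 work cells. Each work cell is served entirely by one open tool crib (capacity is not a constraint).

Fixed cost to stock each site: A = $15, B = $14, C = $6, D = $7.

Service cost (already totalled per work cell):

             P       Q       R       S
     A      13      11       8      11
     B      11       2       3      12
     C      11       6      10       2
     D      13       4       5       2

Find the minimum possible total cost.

For any fixed open set, each work cell goes to its cheapest open site; total = fixed + service.
{D}: P→D 13, Q→D 4, R→D 5, S→D 2. Service 24; fixed 7; total 31.
{C}: P→C 11, Q→C 6, R→C 10, S→C 2. Service 29; fixed 6; total 35.
{C, D}: P→C 11, Q→D 4, R→D 5, S→C 2. Service 22; fixed 13; total 35.
{A, B, C, D}: P→B 11, Q→B 2, R→B 3, S→C 2. Service 18; fixed 42; total 60.
No other subset beats 31.

Minimum total cost: 31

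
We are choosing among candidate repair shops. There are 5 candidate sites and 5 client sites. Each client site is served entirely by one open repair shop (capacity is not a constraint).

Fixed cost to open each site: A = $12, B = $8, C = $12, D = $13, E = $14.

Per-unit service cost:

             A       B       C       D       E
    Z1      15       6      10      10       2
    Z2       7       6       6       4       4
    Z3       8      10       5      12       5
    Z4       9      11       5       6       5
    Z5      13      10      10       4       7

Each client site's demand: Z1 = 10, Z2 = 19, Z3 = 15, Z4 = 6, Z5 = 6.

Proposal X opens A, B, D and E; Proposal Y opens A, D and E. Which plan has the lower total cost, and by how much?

Proposal Y is cheaper by 8.

Proposal X: {A, B, D, E}: Z1→E 2·10=20, Z2→D 4·19=76, Z3→E 5·15=75, Z4→E 5·6=30, Z5→D 4·6=24. Service 225; fixed 47; total 272.
Proposal Y: {A, D, E}: Z1→E 2·10=20, Z2→D 4·19=76, Z3→E 5·15=75, Z4→E 5·6=30, Z5→D 4·6=24. Service 225; fixed 39; total 264.
Difference: |272 − 264| = 8.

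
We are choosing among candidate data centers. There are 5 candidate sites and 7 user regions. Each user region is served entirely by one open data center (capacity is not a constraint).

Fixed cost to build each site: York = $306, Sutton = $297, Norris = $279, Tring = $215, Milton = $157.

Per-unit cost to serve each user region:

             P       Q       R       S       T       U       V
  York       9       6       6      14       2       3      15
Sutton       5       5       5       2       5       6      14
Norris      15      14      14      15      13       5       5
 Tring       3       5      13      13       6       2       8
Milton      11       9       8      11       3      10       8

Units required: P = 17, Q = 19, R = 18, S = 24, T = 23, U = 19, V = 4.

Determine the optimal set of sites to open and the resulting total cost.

Open Sutton only; minimum total cost 900.

For any fixed open set, each user region goes to its cheapest open site; total = fixed + service.
{Sutton}: P→Sutton 5·17=85, Q→Sutton 5·19=95, R→Sutton 5·18=90, S→Sutton 2·24=48, T→Sutton 5·23=115, U→Sutton 6·19=114, V→Sutton 14·4=56. Service 603; fixed 297; total 900.
{Sutton, Tring}: service 469 + fixed 512 = 981
{Sutton, Milton}: P→Sutton 5·17=85, Q→Sutton 5·19=95, R→Sutton 5·18=90, S→Sutton 2·24=48, T→Milton 3·23=69, U→Sutton 6·19=114, V→Milton 8·4=32. Service 533; fixed 454; total 987.
{York, Sutton, Norris, Tring, Milton}: service 388 + fixed 1254 = 1642
No other subset beats 900.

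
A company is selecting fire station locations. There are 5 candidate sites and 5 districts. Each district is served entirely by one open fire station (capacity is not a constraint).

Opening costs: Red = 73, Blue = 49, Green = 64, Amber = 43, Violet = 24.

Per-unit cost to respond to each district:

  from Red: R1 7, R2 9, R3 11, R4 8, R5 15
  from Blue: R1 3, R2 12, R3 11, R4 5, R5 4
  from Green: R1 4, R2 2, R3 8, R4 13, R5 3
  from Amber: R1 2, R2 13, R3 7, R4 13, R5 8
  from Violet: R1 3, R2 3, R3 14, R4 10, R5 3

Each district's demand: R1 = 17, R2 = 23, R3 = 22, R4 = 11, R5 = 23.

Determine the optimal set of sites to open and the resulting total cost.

For any fixed open set, each district goes to its cheapest open site; total = fixed + service.
{Blue, Amber, Violet}: R1→Amber 2·17=34, R2→Violet 3·23=69, R3→Amber 7·22=154, R4→Blue 5·11=55, R5→Violet 3·23=69. Service 381; fixed 116; total 497.
{Amber, Violet}: R1→Amber 2·17=34, R2→Violet 3·23=69, R3→Amber 7·22=154, R4→Violet 10·11=110, R5→Violet 3·23=69. Service 436; fixed 67; total 503.
{Blue, Green}: R1→Blue 3·17=51, R2→Green 2·23=46, R3→Green 8·22=176, R4→Blue 5·11=55, R5→Green 3·23=69. Service 397; fixed 113; total 510.
{Red, Blue, Green, Amber, Violet}: R1→Amber 2·17=34, R2→Green 2·23=46, R3→Amber 7·22=154, R4→Blue 5·11=55, R5→Green 3·23=69. Service 358; fixed 253; total 611.
No other subset beats 497.

Open Blue, Amber and Violet; minimum total cost 497.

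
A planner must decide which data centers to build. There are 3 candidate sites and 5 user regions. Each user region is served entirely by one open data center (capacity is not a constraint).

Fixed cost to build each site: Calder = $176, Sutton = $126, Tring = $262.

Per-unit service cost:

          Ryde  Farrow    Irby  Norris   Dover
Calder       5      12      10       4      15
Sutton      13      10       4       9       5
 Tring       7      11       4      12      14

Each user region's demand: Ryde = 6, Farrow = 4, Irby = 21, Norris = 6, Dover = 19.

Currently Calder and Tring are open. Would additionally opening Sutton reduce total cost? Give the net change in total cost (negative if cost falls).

Yes — net change −49 (cost falls by 49).

Current service cost with {Calder, Tring}: 448.
Adding Sutton: each user region re-picks its cheapest; new service cost 273, saving 175.
Extra fixed cost: 126. Net change = 126 − 175 = -49.
(Totals: 886 → 837.)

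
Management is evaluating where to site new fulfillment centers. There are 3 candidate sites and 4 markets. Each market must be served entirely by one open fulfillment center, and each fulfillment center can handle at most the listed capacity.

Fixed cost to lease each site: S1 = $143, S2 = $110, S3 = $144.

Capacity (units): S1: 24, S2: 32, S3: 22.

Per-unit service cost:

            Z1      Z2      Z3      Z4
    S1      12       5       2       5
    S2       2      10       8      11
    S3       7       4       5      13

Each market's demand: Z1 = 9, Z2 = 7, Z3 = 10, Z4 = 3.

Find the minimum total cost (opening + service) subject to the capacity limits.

Open {S2}: Z1→S2 2·9=18, Z2→S2 10·7=70, Z3→S2 8·10=80, Z4→S2 11·3=33.
Loads: S2 carries 29/32. Service 201; fixed 110; total 311.
Next best feasible plan costs 341.

Minimum total cost: 311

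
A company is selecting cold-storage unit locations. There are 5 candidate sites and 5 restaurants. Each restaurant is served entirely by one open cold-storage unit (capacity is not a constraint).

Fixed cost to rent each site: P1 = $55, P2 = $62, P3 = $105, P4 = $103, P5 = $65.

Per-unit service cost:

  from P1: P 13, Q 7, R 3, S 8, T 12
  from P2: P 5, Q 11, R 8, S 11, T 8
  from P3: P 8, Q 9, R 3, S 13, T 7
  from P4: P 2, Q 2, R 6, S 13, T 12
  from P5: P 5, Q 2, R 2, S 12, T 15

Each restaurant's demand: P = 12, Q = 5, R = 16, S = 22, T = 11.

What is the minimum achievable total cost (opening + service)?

For any fixed open set, each restaurant goes to its cheapest open site; total = fixed + service.
{P1, P2}: P→P2 5·12=60, Q→P1 7·5=35, R→P1 3·16=48, S→P1 8·22=176, T→P2 8·11=88. Service 407; fixed 117; total 524.
{P1, P5}: P→P5 5·12=60, Q→P5 2·5=10, R→P5 2·16=32, S→P1 8·22=176, T→P1 12·11=132. Service 410; fixed 120; total 530.
{P1, P2, P5}: service 366 + fixed 182 = 548
{P1, P2, P3, P4, P5}: service 319 + fixed 390 = 709
No other subset beats 524.

Minimum total cost: 524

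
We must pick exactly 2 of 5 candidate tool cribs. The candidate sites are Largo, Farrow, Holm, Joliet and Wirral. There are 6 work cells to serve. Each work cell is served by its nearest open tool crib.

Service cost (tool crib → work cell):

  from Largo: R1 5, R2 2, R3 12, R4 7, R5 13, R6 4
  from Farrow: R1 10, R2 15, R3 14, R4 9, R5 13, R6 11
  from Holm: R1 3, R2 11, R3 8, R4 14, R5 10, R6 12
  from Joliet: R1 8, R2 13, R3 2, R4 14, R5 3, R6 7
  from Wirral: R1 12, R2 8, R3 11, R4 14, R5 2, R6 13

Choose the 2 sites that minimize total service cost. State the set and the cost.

Choose Largo and Joliet; total service cost 23.

With exactly 2 open, each work cell uses its cheapest among the chosen.
{Largo, Joliet}: R1→Largo 5, R2→Largo 2, R3→Joliet 2, R4→Largo 7, R5→Joliet 3, R6→Largo 4. Service cost 23.
{Largo, Wirral}: service cost 31
{Largo, Holm}: service cost 34
Among all 10 size-2 choices, {Largo, Joliet} is lowest.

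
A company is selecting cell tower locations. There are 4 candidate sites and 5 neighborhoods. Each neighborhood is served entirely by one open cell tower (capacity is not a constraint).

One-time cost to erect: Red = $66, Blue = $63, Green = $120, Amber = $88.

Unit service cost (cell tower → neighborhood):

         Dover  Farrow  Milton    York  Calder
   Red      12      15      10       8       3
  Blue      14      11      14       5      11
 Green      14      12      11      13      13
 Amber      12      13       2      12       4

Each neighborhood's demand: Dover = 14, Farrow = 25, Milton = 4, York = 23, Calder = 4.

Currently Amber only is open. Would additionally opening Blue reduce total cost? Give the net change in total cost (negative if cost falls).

Current service cost with {Amber}: 793.
Adding Blue: each neighborhood re-picks its cheapest; new service cost 582, saving 211.
Extra fixed cost: 63. Net change = 63 − 211 = -148.
(Totals: 881 → 733.)

Yes — net change −148 (cost falls by 148).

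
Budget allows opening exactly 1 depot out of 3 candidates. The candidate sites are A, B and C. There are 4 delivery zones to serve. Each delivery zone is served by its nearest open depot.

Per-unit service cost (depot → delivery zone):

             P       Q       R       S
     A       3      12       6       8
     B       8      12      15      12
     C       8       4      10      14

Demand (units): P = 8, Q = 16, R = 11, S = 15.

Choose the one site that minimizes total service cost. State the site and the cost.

With exactly 1 open, each delivery zone uses its cheapest among the chosen.
{A}: P→A 3·8=24, Q→A 12·16=192, R→A 6·11=66, S→A 8·15=120. Service cost 402.
{C}: service cost 448
{B}: service cost 601
Among all 3 size-1 choices, {A} is lowest.

Choose A only; total service cost 402.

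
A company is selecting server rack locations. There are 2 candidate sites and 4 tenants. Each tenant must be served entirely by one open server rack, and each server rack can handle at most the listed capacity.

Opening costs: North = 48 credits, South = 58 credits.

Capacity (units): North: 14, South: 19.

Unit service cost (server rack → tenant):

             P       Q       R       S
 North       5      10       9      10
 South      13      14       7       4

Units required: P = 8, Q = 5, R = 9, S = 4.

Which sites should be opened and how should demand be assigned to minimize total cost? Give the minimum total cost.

Open {North, South}: P→North 5·8=40, Q→North 10·5=50, R→South 7·9=63, S→South 4·4=16.
Loads: North carries 13/14, South carries 13/19. Service 169; fixed 106; total 275.
Next best feasible plan costs 295.

Minimum total cost: 275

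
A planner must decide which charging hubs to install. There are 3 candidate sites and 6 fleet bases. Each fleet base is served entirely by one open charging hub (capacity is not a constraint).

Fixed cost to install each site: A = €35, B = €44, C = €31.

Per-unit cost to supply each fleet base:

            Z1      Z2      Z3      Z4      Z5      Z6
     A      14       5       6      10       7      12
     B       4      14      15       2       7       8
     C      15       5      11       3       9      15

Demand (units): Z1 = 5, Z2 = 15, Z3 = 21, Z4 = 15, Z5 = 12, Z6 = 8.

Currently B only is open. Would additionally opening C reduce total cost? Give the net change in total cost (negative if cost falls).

Yes — net change −188 (cost falls by 188).

Current service cost with {B}: 723.
Adding C: each fleet base re-picks its cheapest; new service cost 504, saving 219.
Extra fixed cost: 31. Net change = 31 − 219 = -188.
(Totals: 767 → 579.)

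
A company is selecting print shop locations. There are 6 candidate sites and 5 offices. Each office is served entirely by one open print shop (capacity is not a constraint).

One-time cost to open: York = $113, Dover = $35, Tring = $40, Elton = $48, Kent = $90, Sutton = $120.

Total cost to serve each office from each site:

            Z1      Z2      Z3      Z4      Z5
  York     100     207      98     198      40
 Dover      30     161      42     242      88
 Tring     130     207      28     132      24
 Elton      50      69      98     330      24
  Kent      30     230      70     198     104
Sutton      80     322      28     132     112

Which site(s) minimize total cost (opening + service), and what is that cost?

Open Tring and Elton; minimum total cost 391.

For any fixed open set, each office goes to its cheapest open site; total = fixed + service.
{Tring, Elton}: Z1→Elton 50, Z2→Elton 69, Z3→Tring 28, Z4→Tring 132, Z5→Tring 24. Service 303; fixed 88; total 391.
{Dover, Tring, Elton}: service 283 + fixed 123 = 406
{Dover, Tring}: service 375 + fixed 75 = 450
{York, Dover, Tring, Elton, Kent, Sutton}: Z1→Dover 30, Z2→Elton 69, Z3→Tring 28, Z4→Tring 132, Z5→Tring 24. Service 283; fixed 446; total 729.
No other subset beats 391.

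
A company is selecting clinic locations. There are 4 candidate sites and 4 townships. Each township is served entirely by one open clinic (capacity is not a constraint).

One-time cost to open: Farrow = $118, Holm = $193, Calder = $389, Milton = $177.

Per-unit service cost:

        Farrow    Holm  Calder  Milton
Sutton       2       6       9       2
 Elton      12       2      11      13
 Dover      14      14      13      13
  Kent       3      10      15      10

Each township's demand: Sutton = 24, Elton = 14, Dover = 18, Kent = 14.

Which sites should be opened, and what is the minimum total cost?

For any fixed open set, each township goes to its cheapest open site; total = fixed + service.
{Farrow}: Sutton→Farrow 2·24=48, Elton→Farrow 12·14=168, Dover→Farrow 14·18=252, Kent→Farrow 3·14=42. Service 510; fixed 118; total 628.
{Farrow, Holm}: service 370 + fixed 311 = 681
{Holm}: Sutton→Holm 6·24=144, Elton→Holm 2·14=28, Dover→Holm 14·18=252, Kent→Holm 10·14=140. Service 564; fixed 193; total 757.
{Farrow, Holm, Calder, Milton}: service 352 + fixed 877 = 1229
No other subset beats 628.

Open Farrow only; minimum total cost 628.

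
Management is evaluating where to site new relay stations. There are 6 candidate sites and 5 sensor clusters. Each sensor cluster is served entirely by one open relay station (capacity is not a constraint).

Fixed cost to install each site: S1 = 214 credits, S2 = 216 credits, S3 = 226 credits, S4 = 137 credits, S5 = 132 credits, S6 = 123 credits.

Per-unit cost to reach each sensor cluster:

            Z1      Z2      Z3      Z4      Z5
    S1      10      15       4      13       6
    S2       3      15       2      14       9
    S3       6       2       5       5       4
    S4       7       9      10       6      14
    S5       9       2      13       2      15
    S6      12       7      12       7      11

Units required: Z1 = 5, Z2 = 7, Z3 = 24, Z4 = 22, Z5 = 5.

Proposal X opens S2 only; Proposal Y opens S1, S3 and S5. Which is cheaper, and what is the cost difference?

Proposal X is cheaper by 39.

Proposal X: {S2}: Z1→S2 3·5=15, Z2→S2 15·7=105, Z3→S2 2·24=48, Z4→S2 14·22=308, Z5→S2 9·5=45. Service 521; fixed 216; total 737.
Proposal Y: {S1, S3, S5}: Z1→S3 6·5=30, Z2→S3 2·7=14, Z3→S1 4·24=96, Z4→S5 2·22=44, Z5→S3 4·5=20. Service 204; fixed 572; total 776.
Difference: |737 − 776| = 39.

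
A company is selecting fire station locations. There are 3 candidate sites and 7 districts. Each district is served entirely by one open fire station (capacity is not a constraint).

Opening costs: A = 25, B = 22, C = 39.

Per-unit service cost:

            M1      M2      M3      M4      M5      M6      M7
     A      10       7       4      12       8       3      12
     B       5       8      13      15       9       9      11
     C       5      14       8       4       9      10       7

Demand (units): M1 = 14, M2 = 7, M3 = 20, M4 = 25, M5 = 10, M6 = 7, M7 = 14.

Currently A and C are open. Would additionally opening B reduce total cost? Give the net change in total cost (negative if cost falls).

Current service cost with {A, C}: 498.
Adding B: each district re-picks its cheapest; new service cost 498, saving 0.
Extra fixed cost: 22. Net change = 22 − 0 = 22.
(Totals: 562 → 584.)

No — net change +22 (cost rises by 22).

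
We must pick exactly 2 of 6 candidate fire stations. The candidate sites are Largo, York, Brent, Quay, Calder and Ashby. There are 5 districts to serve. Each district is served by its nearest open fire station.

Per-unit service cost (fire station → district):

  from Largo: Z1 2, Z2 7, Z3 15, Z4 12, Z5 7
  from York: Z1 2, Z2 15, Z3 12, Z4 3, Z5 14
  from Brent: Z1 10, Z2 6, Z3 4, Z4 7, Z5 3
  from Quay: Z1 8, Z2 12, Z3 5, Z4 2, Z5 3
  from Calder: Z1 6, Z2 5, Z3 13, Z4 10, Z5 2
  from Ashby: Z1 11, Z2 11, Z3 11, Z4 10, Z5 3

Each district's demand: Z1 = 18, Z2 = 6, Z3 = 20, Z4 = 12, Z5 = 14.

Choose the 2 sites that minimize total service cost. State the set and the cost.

Choose York and Brent; total service cost 230.

With exactly 2 open, each district uses its cheapest among the chosen.
{York, Brent}: Z1→York 2·18=36, Z2→Brent 6·6=36, Z3→Brent 4·20=80, Z4→York 3·12=36, Z5→Brent 3·14=42. Service cost 230.
{Largo, Quay}: service cost 244
{York, Quay}: service cost 274
Among all 15 size-2 choices, {York, Brent} is lowest.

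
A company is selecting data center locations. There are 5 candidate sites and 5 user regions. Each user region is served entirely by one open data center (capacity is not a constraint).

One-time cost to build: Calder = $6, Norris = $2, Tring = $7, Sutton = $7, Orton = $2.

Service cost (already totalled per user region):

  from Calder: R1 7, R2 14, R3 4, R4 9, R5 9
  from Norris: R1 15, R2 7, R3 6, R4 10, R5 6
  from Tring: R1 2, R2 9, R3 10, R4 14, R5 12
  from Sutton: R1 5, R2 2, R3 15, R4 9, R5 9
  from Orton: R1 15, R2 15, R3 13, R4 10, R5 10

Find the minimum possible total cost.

Minimum total cost: 37

For any fixed open set, each user region goes to its cheapest open site; total = fixed + service.
{Norris, Sutton}: R1→Sutton 5, R2→Sutton 2, R3→Norris 6, R4→Sutton 9, R5→Norris 6. Service 28; fixed 9; total 37.
{Norris, Sutton, Orton}: R1→Sutton 5, R2→Sutton 2, R3→Norris 6, R4→Sutton 9, R5→Norris 6. Service 28; fixed 11; total 39.
{Norris, Tring}: service 31 + fixed 9 = 40
{Calder, Norris, Tring, Sutton, Orton}: R1→Tring 2, R2→Sutton 2, R3→Calder 4, R4→Calder 9, R5→Norris 6. Service 23; fixed 24; total 47.
No other subset beats 37.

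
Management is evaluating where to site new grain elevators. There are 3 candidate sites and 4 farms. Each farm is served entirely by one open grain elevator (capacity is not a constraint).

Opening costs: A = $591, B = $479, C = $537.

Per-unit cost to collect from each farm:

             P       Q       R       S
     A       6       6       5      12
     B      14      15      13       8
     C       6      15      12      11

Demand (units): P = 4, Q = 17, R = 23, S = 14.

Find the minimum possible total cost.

Minimum total cost: 1000

For any fixed open set, each farm goes to its cheapest open site; total = fixed + service.
{A}: P→A 6·4=24, Q→A 6·17=102, R→A 5·23=115, S→A 12·14=168. Service 409; fixed 591; total 1000.
{B}: P→B 14·4=56, Q→B 15·17=255, R→B 13·23=299, S→B 8·14=112. Service 722; fixed 479; total 1201.
{C}: P→C 6·4=24, Q→C 15·17=255, R→C 12·23=276, S→C 11·14=154. Service 709; fixed 537; total 1246.
{A, B, C}: P→A 6·4=24, Q→A 6·17=102, R→A 5·23=115, S→B 8·14=112. Service 353; fixed 1607; total 1960.
No other subset beats 1000.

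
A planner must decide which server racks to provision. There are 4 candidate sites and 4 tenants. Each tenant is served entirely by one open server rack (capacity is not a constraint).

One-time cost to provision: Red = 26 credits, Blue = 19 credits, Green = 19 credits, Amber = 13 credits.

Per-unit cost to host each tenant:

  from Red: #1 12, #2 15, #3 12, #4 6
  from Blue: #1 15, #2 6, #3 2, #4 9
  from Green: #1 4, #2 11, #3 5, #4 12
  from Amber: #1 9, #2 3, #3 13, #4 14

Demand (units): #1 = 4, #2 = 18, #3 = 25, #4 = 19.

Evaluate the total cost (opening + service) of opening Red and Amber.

Each tenant is assigned to its cheapest site among the open ones.
{Red, Amber}: #1→Amber 9·4=36, #2→Amber 3·18=54, #3→Red 12·25=300, #4→Red 6·19=114. Service 504; fixed 39; total 543.

Total cost: 543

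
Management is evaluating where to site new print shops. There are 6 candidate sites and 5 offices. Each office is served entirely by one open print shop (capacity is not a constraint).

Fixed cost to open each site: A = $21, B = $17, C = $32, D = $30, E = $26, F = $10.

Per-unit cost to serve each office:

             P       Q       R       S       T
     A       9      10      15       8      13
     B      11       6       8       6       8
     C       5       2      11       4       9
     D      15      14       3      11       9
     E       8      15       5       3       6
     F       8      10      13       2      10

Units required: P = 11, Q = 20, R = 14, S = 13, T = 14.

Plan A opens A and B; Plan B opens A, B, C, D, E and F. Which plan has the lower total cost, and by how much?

Plan A: {A, B}: P→A 9·11=99, Q→B 6·20=120, R→B 8·14=112, S→B 6·13=78, T→B 8·14=112. Service 521; fixed 38; total 559.
Plan B: {A, B, C, D, E, F}: P→C 5·11=55, Q→C 2·20=40, R→D 3·14=42, S→F 2·13=26, T→E 6·14=84. Service 247; fixed 136; total 383.
Difference: |559 − 383| = 176.

Plan B is cheaper by 176.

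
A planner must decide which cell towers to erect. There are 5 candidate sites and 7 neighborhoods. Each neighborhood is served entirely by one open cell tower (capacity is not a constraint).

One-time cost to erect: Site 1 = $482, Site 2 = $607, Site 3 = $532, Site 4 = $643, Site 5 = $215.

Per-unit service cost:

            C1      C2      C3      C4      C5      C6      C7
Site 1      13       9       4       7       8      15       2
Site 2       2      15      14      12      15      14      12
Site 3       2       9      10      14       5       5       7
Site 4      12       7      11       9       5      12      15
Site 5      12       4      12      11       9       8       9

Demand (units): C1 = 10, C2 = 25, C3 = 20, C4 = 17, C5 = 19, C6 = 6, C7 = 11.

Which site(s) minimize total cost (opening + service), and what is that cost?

For any fixed open set, each neighborhood goes to its cheapest open site; total = fixed + service.
{Site 5}: C1→Site 5 12·10=120, C2→Site 5 4·25=100, C3→Site 5 12·20=240, C4→Site 5 11·17=187, C5→Site 5 9·19=171, C6→Site 5 8·6=48, C7→Site 5 9·11=99. Service 965; fixed 215; total 1180.
{Site 1}: service 818 + fixed 482 = 1300
{Site 1, Site 5}: C1→Site 5 12·10=120, C2→Site 5 4·25=100, C3→Site 1 4·20=80, C4→Site 1 7·17=119, C5→Site 1 8·19=152, C6→Site 5 8·6=48, C7→Site 1 2·11=22. Service 641; fixed 697; total 1338.
{Site 1, Site 2, Site 3, Site 4, Site 5}: C1→Site 2 2·10=20, C2→Site 5 4·25=100, C3→Site 1 4·20=80, C4→Site 1 7·17=119, C5→Site 3 5·19=95, C6→Site 3 5·6=30, C7→Site 1 2·11=22. Service 466; fixed 2479; total 2945.
No other subset beats 1180.

Open Site 5 only; minimum total cost 1180.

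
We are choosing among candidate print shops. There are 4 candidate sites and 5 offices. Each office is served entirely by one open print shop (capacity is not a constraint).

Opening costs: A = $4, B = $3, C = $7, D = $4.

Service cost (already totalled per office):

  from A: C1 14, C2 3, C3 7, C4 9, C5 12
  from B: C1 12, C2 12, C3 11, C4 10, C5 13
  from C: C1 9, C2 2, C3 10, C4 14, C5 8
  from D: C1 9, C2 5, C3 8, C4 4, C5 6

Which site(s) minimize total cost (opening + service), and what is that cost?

For any fixed open set, each office goes to its cheapest open site; total = fixed + service.
{D}: C1→D 9, C2→D 5, C3→D 8, C4→D 4, C5→D 6. Service 32; fixed 4; total 36.
{A, D}: service 29 + fixed 8 = 37
{B, D}: service 32 + fixed 7 = 39
{A, B, C, D}: service 28 + fixed 18 = 46
(All 15 nonempty subsets were checked; D only is lowest.)

Open D only; minimum total cost 36.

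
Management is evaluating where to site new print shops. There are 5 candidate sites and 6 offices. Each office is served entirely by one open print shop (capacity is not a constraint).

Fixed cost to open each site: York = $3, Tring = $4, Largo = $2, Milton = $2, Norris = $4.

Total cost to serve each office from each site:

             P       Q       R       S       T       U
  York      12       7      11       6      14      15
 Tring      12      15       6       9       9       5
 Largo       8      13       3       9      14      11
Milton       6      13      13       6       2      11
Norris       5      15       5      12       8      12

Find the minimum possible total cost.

Minimum total cost: 40

For any fixed open set, each office goes to its cheapest open site; total = fixed + service.
{York, Tring, Largo, Milton}: P→Milton 6, Q→York 7, R→Largo 3, S→York 6, T→Milton 2, U→Tring 5. Service 29; fixed 11; total 40.
{York, Tring, Milton}: P→Milton 6, Q→York 7, R→Tring 6, S→York 6, T→Milton 2, U→Tring 5. Service 32; fixed 9; total 41.
{York, Largo, Milton}: P→Milton 6, Q→York 7, R→Largo 3, S→York 6, T→Milton 2, U→Largo 11. Service 35; fixed 7; total 42.
{York, Tring, Largo, Milton, Norris}: service 28 + fixed 15 = 43
No other subset beats 40.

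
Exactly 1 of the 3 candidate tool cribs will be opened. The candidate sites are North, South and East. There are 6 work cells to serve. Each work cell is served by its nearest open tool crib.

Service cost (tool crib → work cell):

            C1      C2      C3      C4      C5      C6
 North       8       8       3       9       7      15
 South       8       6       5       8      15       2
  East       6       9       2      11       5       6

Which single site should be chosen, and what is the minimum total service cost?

Choose East only; total service cost 39.

With exactly 1 open, each work cell uses its cheapest among the chosen.
{East}: C1→East 6, C2→East 9, C3→East 2, C4→East 11, C5→East 5, C6→East 6. Service cost 39.
{South}: service cost 44
{North}: service cost 50
Among all 3 size-1 choices, {East} is lowest.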